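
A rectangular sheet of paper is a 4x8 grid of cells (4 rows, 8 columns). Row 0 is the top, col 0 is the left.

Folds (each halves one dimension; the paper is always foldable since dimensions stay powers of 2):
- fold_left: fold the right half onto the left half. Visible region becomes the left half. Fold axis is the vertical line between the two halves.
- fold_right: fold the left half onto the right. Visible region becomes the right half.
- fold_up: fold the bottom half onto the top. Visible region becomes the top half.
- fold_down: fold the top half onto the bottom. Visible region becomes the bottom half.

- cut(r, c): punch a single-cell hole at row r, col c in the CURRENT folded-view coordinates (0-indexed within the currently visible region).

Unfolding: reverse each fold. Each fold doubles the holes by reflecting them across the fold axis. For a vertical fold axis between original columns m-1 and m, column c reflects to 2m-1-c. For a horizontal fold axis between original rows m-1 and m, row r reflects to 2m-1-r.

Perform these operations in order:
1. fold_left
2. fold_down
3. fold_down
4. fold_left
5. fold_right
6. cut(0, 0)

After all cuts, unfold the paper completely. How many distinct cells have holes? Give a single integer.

Answer: 32

Derivation:
Op 1 fold_left: fold axis v@4; visible region now rows[0,4) x cols[0,4) = 4x4
Op 2 fold_down: fold axis h@2; visible region now rows[2,4) x cols[0,4) = 2x4
Op 3 fold_down: fold axis h@3; visible region now rows[3,4) x cols[0,4) = 1x4
Op 4 fold_left: fold axis v@2; visible region now rows[3,4) x cols[0,2) = 1x2
Op 5 fold_right: fold axis v@1; visible region now rows[3,4) x cols[1,2) = 1x1
Op 6 cut(0, 0): punch at orig (3,1); cuts so far [(3, 1)]; region rows[3,4) x cols[1,2) = 1x1
Unfold 1 (reflect across v@1): 2 holes -> [(3, 0), (3, 1)]
Unfold 2 (reflect across v@2): 4 holes -> [(3, 0), (3, 1), (3, 2), (3, 3)]
Unfold 3 (reflect across h@3): 8 holes -> [(2, 0), (2, 1), (2, 2), (2, 3), (3, 0), (3, 1), (3, 2), (3, 3)]
Unfold 4 (reflect across h@2): 16 holes -> [(0, 0), (0, 1), (0, 2), (0, 3), (1, 0), (1, 1), (1, 2), (1, 3), (2, 0), (2, 1), (2, 2), (2, 3), (3, 0), (3, 1), (3, 2), (3, 3)]
Unfold 5 (reflect across v@4): 32 holes -> [(0, 0), (0, 1), (0, 2), (0, 3), (0, 4), (0, 5), (0, 6), (0, 7), (1, 0), (1, 1), (1, 2), (1, 3), (1, 4), (1, 5), (1, 6), (1, 7), (2, 0), (2, 1), (2, 2), (2, 3), (2, 4), (2, 5), (2, 6), (2, 7), (3, 0), (3, 1), (3, 2), (3, 3), (3, 4), (3, 5), (3, 6), (3, 7)]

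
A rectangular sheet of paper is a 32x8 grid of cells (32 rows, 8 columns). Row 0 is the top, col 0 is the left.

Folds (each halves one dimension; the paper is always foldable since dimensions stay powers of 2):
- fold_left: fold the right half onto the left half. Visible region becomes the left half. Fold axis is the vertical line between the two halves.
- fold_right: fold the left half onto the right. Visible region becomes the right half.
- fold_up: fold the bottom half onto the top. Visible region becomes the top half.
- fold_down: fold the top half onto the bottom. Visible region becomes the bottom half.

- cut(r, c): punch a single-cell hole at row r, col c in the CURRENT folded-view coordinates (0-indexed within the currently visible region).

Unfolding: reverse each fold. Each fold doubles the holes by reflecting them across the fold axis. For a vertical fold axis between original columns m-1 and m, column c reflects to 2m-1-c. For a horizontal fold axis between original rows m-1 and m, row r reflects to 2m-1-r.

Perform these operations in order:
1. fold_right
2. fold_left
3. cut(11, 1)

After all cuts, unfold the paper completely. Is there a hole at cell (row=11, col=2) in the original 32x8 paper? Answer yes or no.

Op 1 fold_right: fold axis v@4; visible region now rows[0,32) x cols[4,8) = 32x4
Op 2 fold_left: fold axis v@6; visible region now rows[0,32) x cols[4,6) = 32x2
Op 3 cut(11, 1): punch at orig (11,5); cuts so far [(11, 5)]; region rows[0,32) x cols[4,6) = 32x2
Unfold 1 (reflect across v@6): 2 holes -> [(11, 5), (11, 6)]
Unfold 2 (reflect across v@4): 4 holes -> [(11, 1), (11, 2), (11, 5), (11, 6)]
Holes: [(11, 1), (11, 2), (11, 5), (11, 6)]

Answer: yes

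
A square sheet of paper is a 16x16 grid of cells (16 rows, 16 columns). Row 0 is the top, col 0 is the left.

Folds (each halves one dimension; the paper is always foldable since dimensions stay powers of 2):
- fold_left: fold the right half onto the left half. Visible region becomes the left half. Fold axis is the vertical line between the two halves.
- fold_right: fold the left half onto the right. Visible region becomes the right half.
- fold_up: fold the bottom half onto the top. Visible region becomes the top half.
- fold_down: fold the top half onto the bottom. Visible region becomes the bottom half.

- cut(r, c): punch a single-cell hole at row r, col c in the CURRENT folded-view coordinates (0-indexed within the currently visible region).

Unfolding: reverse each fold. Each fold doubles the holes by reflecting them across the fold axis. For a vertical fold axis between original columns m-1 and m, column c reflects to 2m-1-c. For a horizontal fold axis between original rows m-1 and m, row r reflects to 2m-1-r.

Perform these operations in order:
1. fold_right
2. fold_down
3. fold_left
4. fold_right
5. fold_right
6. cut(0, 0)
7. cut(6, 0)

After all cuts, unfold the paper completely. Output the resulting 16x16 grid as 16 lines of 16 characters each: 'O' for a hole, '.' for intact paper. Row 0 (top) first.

Answer: ................
OOOOOOOOOOOOOOOO
................
................
................
................
................
OOOOOOOOOOOOOOOO
OOOOOOOOOOOOOOOO
................
................
................
................
................
OOOOOOOOOOOOOOOO
................

Derivation:
Op 1 fold_right: fold axis v@8; visible region now rows[0,16) x cols[8,16) = 16x8
Op 2 fold_down: fold axis h@8; visible region now rows[8,16) x cols[8,16) = 8x8
Op 3 fold_left: fold axis v@12; visible region now rows[8,16) x cols[8,12) = 8x4
Op 4 fold_right: fold axis v@10; visible region now rows[8,16) x cols[10,12) = 8x2
Op 5 fold_right: fold axis v@11; visible region now rows[8,16) x cols[11,12) = 8x1
Op 6 cut(0, 0): punch at orig (8,11); cuts so far [(8, 11)]; region rows[8,16) x cols[11,12) = 8x1
Op 7 cut(6, 0): punch at orig (14,11); cuts so far [(8, 11), (14, 11)]; region rows[8,16) x cols[11,12) = 8x1
Unfold 1 (reflect across v@11): 4 holes -> [(8, 10), (8, 11), (14, 10), (14, 11)]
Unfold 2 (reflect across v@10): 8 holes -> [(8, 8), (8, 9), (8, 10), (8, 11), (14, 8), (14, 9), (14, 10), (14, 11)]
Unfold 3 (reflect across v@12): 16 holes -> [(8, 8), (8, 9), (8, 10), (8, 11), (8, 12), (8, 13), (8, 14), (8, 15), (14, 8), (14, 9), (14, 10), (14, 11), (14, 12), (14, 13), (14, 14), (14, 15)]
Unfold 4 (reflect across h@8): 32 holes -> [(1, 8), (1, 9), (1, 10), (1, 11), (1, 12), (1, 13), (1, 14), (1, 15), (7, 8), (7, 9), (7, 10), (7, 11), (7, 12), (7, 13), (7, 14), (7, 15), (8, 8), (8, 9), (8, 10), (8, 11), (8, 12), (8, 13), (8, 14), (8, 15), (14, 8), (14, 9), (14, 10), (14, 11), (14, 12), (14, 13), (14, 14), (14, 15)]
Unfold 5 (reflect across v@8): 64 holes -> [(1, 0), (1, 1), (1, 2), (1, 3), (1, 4), (1, 5), (1, 6), (1, 7), (1, 8), (1, 9), (1, 10), (1, 11), (1, 12), (1, 13), (1, 14), (1, 15), (7, 0), (7, 1), (7, 2), (7, 3), (7, 4), (7, 5), (7, 6), (7, 7), (7, 8), (7, 9), (7, 10), (7, 11), (7, 12), (7, 13), (7, 14), (7, 15), (8, 0), (8, 1), (8, 2), (8, 3), (8, 4), (8, 5), (8, 6), (8, 7), (8, 8), (8, 9), (8, 10), (8, 11), (8, 12), (8, 13), (8, 14), (8, 15), (14, 0), (14, 1), (14, 2), (14, 3), (14, 4), (14, 5), (14, 6), (14, 7), (14, 8), (14, 9), (14, 10), (14, 11), (14, 12), (14, 13), (14, 14), (14, 15)]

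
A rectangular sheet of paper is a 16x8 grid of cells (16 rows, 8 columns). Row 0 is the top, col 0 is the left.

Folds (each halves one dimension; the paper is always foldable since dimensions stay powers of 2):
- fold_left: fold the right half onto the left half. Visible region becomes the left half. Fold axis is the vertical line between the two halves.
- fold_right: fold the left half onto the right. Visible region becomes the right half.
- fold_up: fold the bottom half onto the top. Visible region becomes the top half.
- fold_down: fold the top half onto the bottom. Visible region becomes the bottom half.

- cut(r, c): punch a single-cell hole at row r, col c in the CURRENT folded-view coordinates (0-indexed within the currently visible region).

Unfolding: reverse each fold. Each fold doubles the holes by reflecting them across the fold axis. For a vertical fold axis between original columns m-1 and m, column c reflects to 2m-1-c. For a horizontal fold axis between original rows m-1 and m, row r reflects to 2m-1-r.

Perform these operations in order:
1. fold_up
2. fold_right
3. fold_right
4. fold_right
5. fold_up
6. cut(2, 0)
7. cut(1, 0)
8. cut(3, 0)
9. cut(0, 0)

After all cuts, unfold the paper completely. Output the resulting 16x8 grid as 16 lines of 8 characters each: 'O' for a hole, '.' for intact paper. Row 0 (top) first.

Op 1 fold_up: fold axis h@8; visible region now rows[0,8) x cols[0,8) = 8x8
Op 2 fold_right: fold axis v@4; visible region now rows[0,8) x cols[4,8) = 8x4
Op 3 fold_right: fold axis v@6; visible region now rows[0,8) x cols[6,8) = 8x2
Op 4 fold_right: fold axis v@7; visible region now rows[0,8) x cols[7,8) = 8x1
Op 5 fold_up: fold axis h@4; visible region now rows[0,4) x cols[7,8) = 4x1
Op 6 cut(2, 0): punch at orig (2,7); cuts so far [(2, 7)]; region rows[0,4) x cols[7,8) = 4x1
Op 7 cut(1, 0): punch at orig (1,7); cuts so far [(1, 7), (2, 7)]; region rows[0,4) x cols[7,8) = 4x1
Op 8 cut(3, 0): punch at orig (3,7); cuts so far [(1, 7), (2, 7), (3, 7)]; region rows[0,4) x cols[7,8) = 4x1
Op 9 cut(0, 0): punch at orig (0,7); cuts so far [(0, 7), (1, 7), (2, 7), (3, 7)]; region rows[0,4) x cols[7,8) = 4x1
Unfold 1 (reflect across h@4): 8 holes -> [(0, 7), (1, 7), (2, 7), (3, 7), (4, 7), (5, 7), (6, 7), (7, 7)]
Unfold 2 (reflect across v@7): 16 holes -> [(0, 6), (0, 7), (1, 6), (1, 7), (2, 6), (2, 7), (3, 6), (3, 7), (4, 6), (4, 7), (5, 6), (5, 7), (6, 6), (6, 7), (7, 6), (7, 7)]
Unfold 3 (reflect across v@6): 32 holes -> [(0, 4), (0, 5), (0, 6), (0, 7), (1, 4), (1, 5), (1, 6), (1, 7), (2, 4), (2, 5), (2, 6), (2, 7), (3, 4), (3, 5), (3, 6), (3, 7), (4, 4), (4, 5), (4, 6), (4, 7), (5, 4), (5, 5), (5, 6), (5, 7), (6, 4), (6, 5), (6, 6), (6, 7), (7, 4), (7, 5), (7, 6), (7, 7)]
Unfold 4 (reflect across v@4): 64 holes -> [(0, 0), (0, 1), (0, 2), (0, 3), (0, 4), (0, 5), (0, 6), (0, 7), (1, 0), (1, 1), (1, 2), (1, 3), (1, 4), (1, 5), (1, 6), (1, 7), (2, 0), (2, 1), (2, 2), (2, 3), (2, 4), (2, 5), (2, 6), (2, 7), (3, 0), (3, 1), (3, 2), (3, 3), (3, 4), (3, 5), (3, 6), (3, 7), (4, 0), (4, 1), (4, 2), (4, 3), (4, 4), (4, 5), (4, 6), (4, 7), (5, 0), (5, 1), (5, 2), (5, 3), (5, 4), (5, 5), (5, 6), (5, 7), (6, 0), (6, 1), (6, 2), (6, 3), (6, 4), (6, 5), (6, 6), (6, 7), (7, 0), (7, 1), (7, 2), (7, 3), (7, 4), (7, 5), (7, 6), (7, 7)]
Unfold 5 (reflect across h@8): 128 holes -> [(0, 0), (0, 1), (0, 2), (0, 3), (0, 4), (0, 5), (0, 6), (0, 7), (1, 0), (1, 1), (1, 2), (1, 3), (1, 4), (1, 5), (1, 6), (1, 7), (2, 0), (2, 1), (2, 2), (2, 3), (2, 4), (2, 5), (2, 6), (2, 7), (3, 0), (3, 1), (3, 2), (3, 3), (3, 4), (3, 5), (3, 6), (3, 7), (4, 0), (4, 1), (4, 2), (4, 3), (4, 4), (4, 5), (4, 6), (4, 7), (5, 0), (5, 1), (5, 2), (5, 3), (5, 4), (5, 5), (5, 6), (5, 7), (6, 0), (6, 1), (6, 2), (6, 3), (6, 4), (6, 5), (6, 6), (6, 7), (7, 0), (7, 1), (7, 2), (7, 3), (7, 4), (7, 5), (7, 6), (7, 7), (8, 0), (8, 1), (8, 2), (8, 3), (8, 4), (8, 5), (8, 6), (8, 7), (9, 0), (9, 1), (9, 2), (9, 3), (9, 4), (9, 5), (9, 6), (9, 7), (10, 0), (10, 1), (10, 2), (10, 3), (10, 4), (10, 5), (10, 6), (10, 7), (11, 0), (11, 1), (11, 2), (11, 3), (11, 4), (11, 5), (11, 6), (11, 7), (12, 0), (12, 1), (12, 2), (12, 3), (12, 4), (12, 5), (12, 6), (12, 7), (13, 0), (13, 1), (13, 2), (13, 3), (13, 4), (13, 5), (13, 6), (13, 7), (14, 0), (14, 1), (14, 2), (14, 3), (14, 4), (14, 5), (14, 6), (14, 7), (15, 0), (15, 1), (15, 2), (15, 3), (15, 4), (15, 5), (15, 6), (15, 7)]

Answer: OOOOOOOO
OOOOOOOO
OOOOOOOO
OOOOOOOO
OOOOOOOO
OOOOOOOO
OOOOOOOO
OOOOOOOO
OOOOOOOO
OOOOOOOO
OOOOOOOO
OOOOOOOO
OOOOOOOO
OOOOOOOO
OOOOOOOO
OOOOOOOO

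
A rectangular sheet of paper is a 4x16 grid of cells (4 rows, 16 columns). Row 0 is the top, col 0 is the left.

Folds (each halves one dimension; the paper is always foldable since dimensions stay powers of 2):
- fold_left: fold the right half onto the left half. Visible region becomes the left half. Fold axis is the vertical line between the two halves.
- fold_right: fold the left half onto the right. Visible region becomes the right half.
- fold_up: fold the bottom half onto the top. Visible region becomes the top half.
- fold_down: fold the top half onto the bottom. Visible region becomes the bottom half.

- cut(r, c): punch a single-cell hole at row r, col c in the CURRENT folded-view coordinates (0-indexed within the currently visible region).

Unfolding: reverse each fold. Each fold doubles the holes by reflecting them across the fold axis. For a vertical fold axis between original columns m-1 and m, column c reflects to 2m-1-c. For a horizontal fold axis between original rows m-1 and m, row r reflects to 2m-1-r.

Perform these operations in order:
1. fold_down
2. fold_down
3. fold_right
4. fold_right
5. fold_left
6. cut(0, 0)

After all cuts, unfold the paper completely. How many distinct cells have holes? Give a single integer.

Op 1 fold_down: fold axis h@2; visible region now rows[2,4) x cols[0,16) = 2x16
Op 2 fold_down: fold axis h@3; visible region now rows[3,4) x cols[0,16) = 1x16
Op 3 fold_right: fold axis v@8; visible region now rows[3,4) x cols[8,16) = 1x8
Op 4 fold_right: fold axis v@12; visible region now rows[3,4) x cols[12,16) = 1x4
Op 5 fold_left: fold axis v@14; visible region now rows[3,4) x cols[12,14) = 1x2
Op 6 cut(0, 0): punch at orig (3,12); cuts so far [(3, 12)]; region rows[3,4) x cols[12,14) = 1x2
Unfold 1 (reflect across v@14): 2 holes -> [(3, 12), (3, 15)]
Unfold 2 (reflect across v@12): 4 holes -> [(3, 8), (3, 11), (3, 12), (3, 15)]
Unfold 3 (reflect across v@8): 8 holes -> [(3, 0), (3, 3), (3, 4), (3, 7), (3, 8), (3, 11), (3, 12), (3, 15)]
Unfold 4 (reflect across h@3): 16 holes -> [(2, 0), (2, 3), (2, 4), (2, 7), (2, 8), (2, 11), (2, 12), (2, 15), (3, 0), (3, 3), (3, 4), (3, 7), (3, 8), (3, 11), (3, 12), (3, 15)]
Unfold 5 (reflect across h@2): 32 holes -> [(0, 0), (0, 3), (0, 4), (0, 7), (0, 8), (0, 11), (0, 12), (0, 15), (1, 0), (1, 3), (1, 4), (1, 7), (1, 8), (1, 11), (1, 12), (1, 15), (2, 0), (2, 3), (2, 4), (2, 7), (2, 8), (2, 11), (2, 12), (2, 15), (3, 0), (3, 3), (3, 4), (3, 7), (3, 8), (3, 11), (3, 12), (3, 15)]

Answer: 32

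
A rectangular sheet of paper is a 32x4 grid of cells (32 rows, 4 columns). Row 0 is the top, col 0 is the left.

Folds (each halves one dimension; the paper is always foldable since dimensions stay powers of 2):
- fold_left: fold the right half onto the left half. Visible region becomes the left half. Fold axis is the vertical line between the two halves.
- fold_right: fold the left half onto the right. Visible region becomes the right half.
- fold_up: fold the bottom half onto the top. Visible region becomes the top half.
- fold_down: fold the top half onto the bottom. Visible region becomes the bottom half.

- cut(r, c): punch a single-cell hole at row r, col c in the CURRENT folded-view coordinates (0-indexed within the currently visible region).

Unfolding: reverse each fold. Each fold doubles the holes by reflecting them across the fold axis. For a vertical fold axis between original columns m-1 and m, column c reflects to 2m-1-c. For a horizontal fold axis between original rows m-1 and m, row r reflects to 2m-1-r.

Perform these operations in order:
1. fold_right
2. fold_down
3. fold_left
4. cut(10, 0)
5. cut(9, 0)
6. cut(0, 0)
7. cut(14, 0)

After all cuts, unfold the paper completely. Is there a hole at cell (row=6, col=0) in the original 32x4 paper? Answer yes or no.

Answer: yes

Derivation:
Op 1 fold_right: fold axis v@2; visible region now rows[0,32) x cols[2,4) = 32x2
Op 2 fold_down: fold axis h@16; visible region now rows[16,32) x cols[2,4) = 16x2
Op 3 fold_left: fold axis v@3; visible region now rows[16,32) x cols[2,3) = 16x1
Op 4 cut(10, 0): punch at orig (26,2); cuts so far [(26, 2)]; region rows[16,32) x cols[2,3) = 16x1
Op 5 cut(9, 0): punch at orig (25,2); cuts so far [(25, 2), (26, 2)]; region rows[16,32) x cols[2,3) = 16x1
Op 6 cut(0, 0): punch at orig (16,2); cuts so far [(16, 2), (25, 2), (26, 2)]; region rows[16,32) x cols[2,3) = 16x1
Op 7 cut(14, 0): punch at orig (30,2); cuts so far [(16, 2), (25, 2), (26, 2), (30, 2)]; region rows[16,32) x cols[2,3) = 16x1
Unfold 1 (reflect across v@3): 8 holes -> [(16, 2), (16, 3), (25, 2), (25, 3), (26, 2), (26, 3), (30, 2), (30, 3)]
Unfold 2 (reflect across h@16): 16 holes -> [(1, 2), (1, 3), (5, 2), (5, 3), (6, 2), (6, 3), (15, 2), (15, 3), (16, 2), (16, 3), (25, 2), (25, 3), (26, 2), (26, 3), (30, 2), (30, 3)]
Unfold 3 (reflect across v@2): 32 holes -> [(1, 0), (1, 1), (1, 2), (1, 3), (5, 0), (5, 1), (5, 2), (5, 3), (6, 0), (6, 1), (6, 2), (6, 3), (15, 0), (15, 1), (15, 2), (15, 3), (16, 0), (16, 1), (16, 2), (16, 3), (25, 0), (25, 1), (25, 2), (25, 3), (26, 0), (26, 1), (26, 2), (26, 3), (30, 0), (30, 1), (30, 2), (30, 3)]
Holes: [(1, 0), (1, 1), (1, 2), (1, 3), (5, 0), (5, 1), (5, 2), (5, 3), (6, 0), (6, 1), (6, 2), (6, 3), (15, 0), (15, 1), (15, 2), (15, 3), (16, 0), (16, 1), (16, 2), (16, 3), (25, 0), (25, 1), (25, 2), (25, 3), (26, 0), (26, 1), (26, 2), (26, 3), (30, 0), (30, 1), (30, 2), (30, 3)]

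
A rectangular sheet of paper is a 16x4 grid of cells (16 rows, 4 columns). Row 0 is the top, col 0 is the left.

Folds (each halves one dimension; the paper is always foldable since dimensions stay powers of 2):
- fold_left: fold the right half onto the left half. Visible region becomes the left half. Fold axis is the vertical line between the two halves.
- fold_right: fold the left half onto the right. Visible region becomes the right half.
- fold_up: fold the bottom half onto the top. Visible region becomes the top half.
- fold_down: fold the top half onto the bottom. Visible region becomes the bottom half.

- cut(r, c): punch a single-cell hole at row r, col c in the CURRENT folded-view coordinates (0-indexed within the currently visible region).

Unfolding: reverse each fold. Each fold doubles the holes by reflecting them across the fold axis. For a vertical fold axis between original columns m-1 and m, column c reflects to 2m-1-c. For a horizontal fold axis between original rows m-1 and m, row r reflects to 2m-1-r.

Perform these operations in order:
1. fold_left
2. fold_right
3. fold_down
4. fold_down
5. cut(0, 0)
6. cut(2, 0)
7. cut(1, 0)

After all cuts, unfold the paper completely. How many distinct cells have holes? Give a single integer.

Answer: 48

Derivation:
Op 1 fold_left: fold axis v@2; visible region now rows[0,16) x cols[0,2) = 16x2
Op 2 fold_right: fold axis v@1; visible region now rows[0,16) x cols[1,2) = 16x1
Op 3 fold_down: fold axis h@8; visible region now rows[8,16) x cols[1,2) = 8x1
Op 4 fold_down: fold axis h@12; visible region now rows[12,16) x cols[1,2) = 4x1
Op 5 cut(0, 0): punch at orig (12,1); cuts so far [(12, 1)]; region rows[12,16) x cols[1,2) = 4x1
Op 6 cut(2, 0): punch at orig (14,1); cuts so far [(12, 1), (14, 1)]; region rows[12,16) x cols[1,2) = 4x1
Op 7 cut(1, 0): punch at orig (13,1); cuts so far [(12, 1), (13, 1), (14, 1)]; region rows[12,16) x cols[1,2) = 4x1
Unfold 1 (reflect across h@12): 6 holes -> [(9, 1), (10, 1), (11, 1), (12, 1), (13, 1), (14, 1)]
Unfold 2 (reflect across h@8): 12 holes -> [(1, 1), (2, 1), (3, 1), (4, 1), (5, 1), (6, 1), (9, 1), (10, 1), (11, 1), (12, 1), (13, 1), (14, 1)]
Unfold 3 (reflect across v@1): 24 holes -> [(1, 0), (1, 1), (2, 0), (2, 1), (3, 0), (3, 1), (4, 0), (4, 1), (5, 0), (5, 1), (6, 0), (6, 1), (9, 0), (9, 1), (10, 0), (10, 1), (11, 0), (11, 1), (12, 0), (12, 1), (13, 0), (13, 1), (14, 0), (14, 1)]
Unfold 4 (reflect across v@2): 48 holes -> [(1, 0), (1, 1), (1, 2), (1, 3), (2, 0), (2, 1), (2, 2), (2, 3), (3, 0), (3, 1), (3, 2), (3, 3), (4, 0), (4, 1), (4, 2), (4, 3), (5, 0), (5, 1), (5, 2), (5, 3), (6, 0), (6, 1), (6, 2), (6, 3), (9, 0), (9, 1), (9, 2), (9, 3), (10, 0), (10, 1), (10, 2), (10, 3), (11, 0), (11, 1), (11, 2), (11, 3), (12, 0), (12, 1), (12, 2), (12, 3), (13, 0), (13, 1), (13, 2), (13, 3), (14, 0), (14, 1), (14, 2), (14, 3)]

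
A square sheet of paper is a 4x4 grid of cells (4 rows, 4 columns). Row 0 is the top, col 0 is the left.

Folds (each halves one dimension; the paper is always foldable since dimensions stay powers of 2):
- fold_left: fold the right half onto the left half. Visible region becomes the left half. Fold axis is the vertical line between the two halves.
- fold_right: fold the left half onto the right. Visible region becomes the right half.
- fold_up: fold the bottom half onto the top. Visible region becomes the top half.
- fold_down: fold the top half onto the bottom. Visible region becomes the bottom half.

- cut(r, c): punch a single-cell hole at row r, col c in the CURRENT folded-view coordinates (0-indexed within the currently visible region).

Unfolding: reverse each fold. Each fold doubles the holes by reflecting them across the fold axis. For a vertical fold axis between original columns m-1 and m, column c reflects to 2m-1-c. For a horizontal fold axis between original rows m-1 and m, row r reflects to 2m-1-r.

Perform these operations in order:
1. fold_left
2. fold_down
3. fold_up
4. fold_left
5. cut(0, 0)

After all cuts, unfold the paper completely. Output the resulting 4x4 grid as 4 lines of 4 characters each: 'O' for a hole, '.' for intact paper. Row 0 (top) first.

Answer: OOOO
OOOO
OOOO
OOOO

Derivation:
Op 1 fold_left: fold axis v@2; visible region now rows[0,4) x cols[0,2) = 4x2
Op 2 fold_down: fold axis h@2; visible region now rows[2,4) x cols[0,2) = 2x2
Op 3 fold_up: fold axis h@3; visible region now rows[2,3) x cols[0,2) = 1x2
Op 4 fold_left: fold axis v@1; visible region now rows[2,3) x cols[0,1) = 1x1
Op 5 cut(0, 0): punch at orig (2,0); cuts so far [(2, 0)]; region rows[2,3) x cols[0,1) = 1x1
Unfold 1 (reflect across v@1): 2 holes -> [(2, 0), (2, 1)]
Unfold 2 (reflect across h@3): 4 holes -> [(2, 0), (2, 1), (3, 0), (3, 1)]
Unfold 3 (reflect across h@2): 8 holes -> [(0, 0), (0, 1), (1, 0), (1, 1), (2, 0), (2, 1), (3, 0), (3, 1)]
Unfold 4 (reflect across v@2): 16 holes -> [(0, 0), (0, 1), (0, 2), (0, 3), (1, 0), (1, 1), (1, 2), (1, 3), (2, 0), (2, 1), (2, 2), (2, 3), (3, 0), (3, 1), (3, 2), (3, 3)]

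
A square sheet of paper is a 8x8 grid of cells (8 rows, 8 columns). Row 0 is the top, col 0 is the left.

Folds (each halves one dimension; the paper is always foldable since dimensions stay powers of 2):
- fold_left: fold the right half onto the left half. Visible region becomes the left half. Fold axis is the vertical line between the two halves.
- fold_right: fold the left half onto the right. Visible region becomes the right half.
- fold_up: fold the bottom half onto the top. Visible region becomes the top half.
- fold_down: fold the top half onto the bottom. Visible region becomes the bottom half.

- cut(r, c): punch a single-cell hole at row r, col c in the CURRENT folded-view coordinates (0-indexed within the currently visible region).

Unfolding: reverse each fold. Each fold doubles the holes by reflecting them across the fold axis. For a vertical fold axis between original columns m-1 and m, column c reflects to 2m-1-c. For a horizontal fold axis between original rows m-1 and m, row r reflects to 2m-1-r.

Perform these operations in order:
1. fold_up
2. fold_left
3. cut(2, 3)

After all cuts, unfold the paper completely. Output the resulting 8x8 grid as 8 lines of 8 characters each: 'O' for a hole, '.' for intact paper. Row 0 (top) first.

Answer: ........
........
...OO...
........
........
...OO...
........
........

Derivation:
Op 1 fold_up: fold axis h@4; visible region now rows[0,4) x cols[0,8) = 4x8
Op 2 fold_left: fold axis v@4; visible region now rows[0,4) x cols[0,4) = 4x4
Op 3 cut(2, 3): punch at orig (2,3); cuts so far [(2, 3)]; region rows[0,4) x cols[0,4) = 4x4
Unfold 1 (reflect across v@4): 2 holes -> [(2, 3), (2, 4)]
Unfold 2 (reflect across h@4): 4 holes -> [(2, 3), (2, 4), (5, 3), (5, 4)]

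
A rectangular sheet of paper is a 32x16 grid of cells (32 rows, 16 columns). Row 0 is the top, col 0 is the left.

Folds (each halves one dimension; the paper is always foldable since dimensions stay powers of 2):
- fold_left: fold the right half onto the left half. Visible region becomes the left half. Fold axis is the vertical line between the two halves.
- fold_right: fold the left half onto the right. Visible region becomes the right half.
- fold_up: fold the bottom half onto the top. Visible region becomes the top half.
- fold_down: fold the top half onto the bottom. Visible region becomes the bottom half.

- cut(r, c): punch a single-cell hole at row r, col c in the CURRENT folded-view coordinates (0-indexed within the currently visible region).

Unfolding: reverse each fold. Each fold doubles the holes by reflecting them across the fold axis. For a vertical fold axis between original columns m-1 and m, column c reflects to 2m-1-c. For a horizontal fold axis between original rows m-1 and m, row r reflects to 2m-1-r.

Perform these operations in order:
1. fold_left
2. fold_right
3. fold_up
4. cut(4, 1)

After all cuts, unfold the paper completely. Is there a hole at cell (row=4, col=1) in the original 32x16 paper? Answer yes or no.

Op 1 fold_left: fold axis v@8; visible region now rows[0,32) x cols[0,8) = 32x8
Op 2 fold_right: fold axis v@4; visible region now rows[0,32) x cols[4,8) = 32x4
Op 3 fold_up: fold axis h@16; visible region now rows[0,16) x cols[4,8) = 16x4
Op 4 cut(4, 1): punch at orig (4,5); cuts so far [(4, 5)]; region rows[0,16) x cols[4,8) = 16x4
Unfold 1 (reflect across h@16): 2 holes -> [(4, 5), (27, 5)]
Unfold 2 (reflect across v@4): 4 holes -> [(4, 2), (4, 5), (27, 2), (27, 5)]
Unfold 3 (reflect across v@8): 8 holes -> [(4, 2), (4, 5), (4, 10), (4, 13), (27, 2), (27, 5), (27, 10), (27, 13)]
Holes: [(4, 2), (4, 5), (4, 10), (4, 13), (27, 2), (27, 5), (27, 10), (27, 13)]

Answer: no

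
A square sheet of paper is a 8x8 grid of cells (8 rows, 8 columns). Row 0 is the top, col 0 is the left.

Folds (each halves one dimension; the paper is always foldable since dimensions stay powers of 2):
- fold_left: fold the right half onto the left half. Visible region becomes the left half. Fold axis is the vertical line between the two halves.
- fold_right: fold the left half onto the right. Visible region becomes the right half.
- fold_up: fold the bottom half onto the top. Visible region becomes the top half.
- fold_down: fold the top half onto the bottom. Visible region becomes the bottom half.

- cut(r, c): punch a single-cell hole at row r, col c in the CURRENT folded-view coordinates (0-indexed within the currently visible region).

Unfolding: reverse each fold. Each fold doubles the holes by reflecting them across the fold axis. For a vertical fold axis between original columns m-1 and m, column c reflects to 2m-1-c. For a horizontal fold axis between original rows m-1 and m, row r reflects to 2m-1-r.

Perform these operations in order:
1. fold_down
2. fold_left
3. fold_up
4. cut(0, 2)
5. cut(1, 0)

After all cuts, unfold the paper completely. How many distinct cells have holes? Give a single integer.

Answer: 16

Derivation:
Op 1 fold_down: fold axis h@4; visible region now rows[4,8) x cols[0,8) = 4x8
Op 2 fold_left: fold axis v@4; visible region now rows[4,8) x cols[0,4) = 4x4
Op 3 fold_up: fold axis h@6; visible region now rows[4,6) x cols[0,4) = 2x4
Op 4 cut(0, 2): punch at orig (4,2); cuts so far [(4, 2)]; region rows[4,6) x cols[0,4) = 2x4
Op 5 cut(1, 0): punch at orig (5,0); cuts so far [(4, 2), (5, 0)]; region rows[4,6) x cols[0,4) = 2x4
Unfold 1 (reflect across h@6): 4 holes -> [(4, 2), (5, 0), (6, 0), (7, 2)]
Unfold 2 (reflect across v@4): 8 holes -> [(4, 2), (4, 5), (5, 0), (5, 7), (6, 0), (6, 7), (7, 2), (7, 5)]
Unfold 3 (reflect across h@4): 16 holes -> [(0, 2), (0, 5), (1, 0), (1, 7), (2, 0), (2, 7), (3, 2), (3, 5), (4, 2), (4, 5), (5, 0), (5, 7), (6, 0), (6, 7), (7, 2), (7, 5)]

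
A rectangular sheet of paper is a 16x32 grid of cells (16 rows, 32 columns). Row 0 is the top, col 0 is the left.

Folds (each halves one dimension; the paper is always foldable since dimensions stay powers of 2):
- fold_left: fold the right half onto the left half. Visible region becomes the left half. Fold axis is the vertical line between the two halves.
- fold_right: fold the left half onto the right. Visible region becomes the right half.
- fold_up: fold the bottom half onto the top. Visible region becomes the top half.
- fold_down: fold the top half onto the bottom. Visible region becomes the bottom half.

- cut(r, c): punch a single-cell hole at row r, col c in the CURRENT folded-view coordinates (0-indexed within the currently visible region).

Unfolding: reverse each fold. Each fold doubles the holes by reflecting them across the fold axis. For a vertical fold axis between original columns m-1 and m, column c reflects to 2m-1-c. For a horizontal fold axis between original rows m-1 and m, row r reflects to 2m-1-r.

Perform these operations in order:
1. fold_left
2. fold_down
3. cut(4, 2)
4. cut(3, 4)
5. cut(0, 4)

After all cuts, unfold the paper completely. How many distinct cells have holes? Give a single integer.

Answer: 12

Derivation:
Op 1 fold_left: fold axis v@16; visible region now rows[0,16) x cols[0,16) = 16x16
Op 2 fold_down: fold axis h@8; visible region now rows[8,16) x cols[0,16) = 8x16
Op 3 cut(4, 2): punch at orig (12,2); cuts so far [(12, 2)]; region rows[8,16) x cols[0,16) = 8x16
Op 4 cut(3, 4): punch at orig (11,4); cuts so far [(11, 4), (12, 2)]; region rows[8,16) x cols[0,16) = 8x16
Op 5 cut(0, 4): punch at orig (8,4); cuts so far [(8, 4), (11, 4), (12, 2)]; region rows[8,16) x cols[0,16) = 8x16
Unfold 1 (reflect across h@8): 6 holes -> [(3, 2), (4, 4), (7, 4), (8, 4), (11, 4), (12, 2)]
Unfold 2 (reflect across v@16): 12 holes -> [(3, 2), (3, 29), (4, 4), (4, 27), (7, 4), (7, 27), (8, 4), (8, 27), (11, 4), (11, 27), (12, 2), (12, 29)]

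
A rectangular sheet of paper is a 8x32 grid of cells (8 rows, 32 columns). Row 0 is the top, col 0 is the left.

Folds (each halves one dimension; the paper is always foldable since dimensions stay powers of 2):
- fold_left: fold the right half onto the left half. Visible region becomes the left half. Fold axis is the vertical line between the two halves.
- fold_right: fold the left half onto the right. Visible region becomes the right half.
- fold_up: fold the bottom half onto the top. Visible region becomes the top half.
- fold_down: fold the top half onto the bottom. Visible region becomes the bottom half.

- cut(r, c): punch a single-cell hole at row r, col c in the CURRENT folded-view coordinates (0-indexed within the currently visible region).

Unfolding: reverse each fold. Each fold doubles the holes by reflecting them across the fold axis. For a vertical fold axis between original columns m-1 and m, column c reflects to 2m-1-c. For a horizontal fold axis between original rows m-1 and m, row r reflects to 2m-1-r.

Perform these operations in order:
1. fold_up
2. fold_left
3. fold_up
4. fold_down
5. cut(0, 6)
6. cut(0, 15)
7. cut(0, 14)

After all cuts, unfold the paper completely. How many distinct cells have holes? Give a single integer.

Answer: 48

Derivation:
Op 1 fold_up: fold axis h@4; visible region now rows[0,4) x cols[0,32) = 4x32
Op 2 fold_left: fold axis v@16; visible region now rows[0,4) x cols[0,16) = 4x16
Op 3 fold_up: fold axis h@2; visible region now rows[0,2) x cols[0,16) = 2x16
Op 4 fold_down: fold axis h@1; visible region now rows[1,2) x cols[0,16) = 1x16
Op 5 cut(0, 6): punch at orig (1,6); cuts so far [(1, 6)]; region rows[1,2) x cols[0,16) = 1x16
Op 6 cut(0, 15): punch at orig (1,15); cuts so far [(1, 6), (1, 15)]; region rows[1,2) x cols[0,16) = 1x16
Op 7 cut(0, 14): punch at orig (1,14); cuts so far [(1, 6), (1, 14), (1, 15)]; region rows[1,2) x cols[0,16) = 1x16
Unfold 1 (reflect across h@1): 6 holes -> [(0, 6), (0, 14), (0, 15), (1, 6), (1, 14), (1, 15)]
Unfold 2 (reflect across h@2): 12 holes -> [(0, 6), (0, 14), (0, 15), (1, 6), (1, 14), (1, 15), (2, 6), (2, 14), (2, 15), (3, 6), (3, 14), (3, 15)]
Unfold 3 (reflect across v@16): 24 holes -> [(0, 6), (0, 14), (0, 15), (0, 16), (0, 17), (0, 25), (1, 6), (1, 14), (1, 15), (1, 16), (1, 17), (1, 25), (2, 6), (2, 14), (2, 15), (2, 16), (2, 17), (2, 25), (3, 6), (3, 14), (3, 15), (3, 16), (3, 17), (3, 25)]
Unfold 4 (reflect across h@4): 48 holes -> [(0, 6), (0, 14), (0, 15), (0, 16), (0, 17), (0, 25), (1, 6), (1, 14), (1, 15), (1, 16), (1, 17), (1, 25), (2, 6), (2, 14), (2, 15), (2, 16), (2, 17), (2, 25), (3, 6), (3, 14), (3, 15), (3, 16), (3, 17), (3, 25), (4, 6), (4, 14), (4, 15), (4, 16), (4, 17), (4, 25), (5, 6), (5, 14), (5, 15), (5, 16), (5, 17), (5, 25), (6, 6), (6, 14), (6, 15), (6, 16), (6, 17), (6, 25), (7, 6), (7, 14), (7, 15), (7, 16), (7, 17), (7, 25)]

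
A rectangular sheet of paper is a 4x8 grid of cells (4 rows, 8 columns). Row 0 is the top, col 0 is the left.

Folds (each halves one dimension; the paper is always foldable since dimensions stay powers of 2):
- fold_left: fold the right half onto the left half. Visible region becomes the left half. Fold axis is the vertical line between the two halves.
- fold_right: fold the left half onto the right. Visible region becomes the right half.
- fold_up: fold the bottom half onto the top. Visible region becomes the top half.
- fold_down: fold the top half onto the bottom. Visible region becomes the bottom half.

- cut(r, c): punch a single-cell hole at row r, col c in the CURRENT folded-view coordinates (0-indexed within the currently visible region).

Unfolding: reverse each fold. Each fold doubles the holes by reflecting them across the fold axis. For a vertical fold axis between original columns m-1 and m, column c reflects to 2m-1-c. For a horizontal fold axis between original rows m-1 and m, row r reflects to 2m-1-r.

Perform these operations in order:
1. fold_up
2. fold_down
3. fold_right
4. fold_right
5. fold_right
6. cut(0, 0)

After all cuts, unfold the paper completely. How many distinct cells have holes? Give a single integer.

Answer: 32

Derivation:
Op 1 fold_up: fold axis h@2; visible region now rows[0,2) x cols[0,8) = 2x8
Op 2 fold_down: fold axis h@1; visible region now rows[1,2) x cols[0,8) = 1x8
Op 3 fold_right: fold axis v@4; visible region now rows[1,2) x cols[4,8) = 1x4
Op 4 fold_right: fold axis v@6; visible region now rows[1,2) x cols[6,8) = 1x2
Op 5 fold_right: fold axis v@7; visible region now rows[1,2) x cols[7,8) = 1x1
Op 6 cut(0, 0): punch at orig (1,7); cuts so far [(1, 7)]; region rows[1,2) x cols[7,8) = 1x1
Unfold 1 (reflect across v@7): 2 holes -> [(1, 6), (1, 7)]
Unfold 2 (reflect across v@6): 4 holes -> [(1, 4), (1, 5), (1, 6), (1, 7)]
Unfold 3 (reflect across v@4): 8 holes -> [(1, 0), (1, 1), (1, 2), (1, 3), (1, 4), (1, 5), (1, 6), (1, 7)]
Unfold 4 (reflect across h@1): 16 holes -> [(0, 0), (0, 1), (0, 2), (0, 3), (0, 4), (0, 5), (0, 6), (0, 7), (1, 0), (1, 1), (1, 2), (1, 3), (1, 4), (1, 5), (1, 6), (1, 7)]
Unfold 5 (reflect across h@2): 32 holes -> [(0, 0), (0, 1), (0, 2), (0, 3), (0, 4), (0, 5), (0, 6), (0, 7), (1, 0), (1, 1), (1, 2), (1, 3), (1, 4), (1, 5), (1, 6), (1, 7), (2, 0), (2, 1), (2, 2), (2, 3), (2, 4), (2, 5), (2, 6), (2, 7), (3, 0), (3, 1), (3, 2), (3, 3), (3, 4), (3, 5), (3, 6), (3, 7)]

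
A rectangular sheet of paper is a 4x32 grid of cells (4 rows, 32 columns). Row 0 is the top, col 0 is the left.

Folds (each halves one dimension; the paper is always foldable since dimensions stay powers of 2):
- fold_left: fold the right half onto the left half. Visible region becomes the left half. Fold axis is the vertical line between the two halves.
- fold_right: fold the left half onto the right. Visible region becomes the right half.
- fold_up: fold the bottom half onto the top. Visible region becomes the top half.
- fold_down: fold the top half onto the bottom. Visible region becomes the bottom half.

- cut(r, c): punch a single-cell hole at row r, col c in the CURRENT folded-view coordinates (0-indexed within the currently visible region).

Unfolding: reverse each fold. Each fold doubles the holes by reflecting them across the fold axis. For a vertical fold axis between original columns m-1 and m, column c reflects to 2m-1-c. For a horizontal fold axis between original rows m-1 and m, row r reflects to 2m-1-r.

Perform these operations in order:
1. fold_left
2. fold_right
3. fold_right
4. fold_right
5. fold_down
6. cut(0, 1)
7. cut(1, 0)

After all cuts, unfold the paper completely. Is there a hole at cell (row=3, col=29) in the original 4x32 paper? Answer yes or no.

Answer: yes

Derivation:
Op 1 fold_left: fold axis v@16; visible region now rows[0,4) x cols[0,16) = 4x16
Op 2 fold_right: fold axis v@8; visible region now rows[0,4) x cols[8,16) = 4x8
Op 3 fold_right: fold axis v@12; visible region now rows[0,4) x cols[12,16) = 4x4
Op 4 fold_right: fold axis v@14; visible region now rows[0,4) x cols[14,16) = 4x2
Op 5 fold_down: fold axis h@2; visible region now rows[2,4) x cols[14,16) = 2x2
Op 6 cut(0, 1): punch at orig (2,15); cuts so far [(2, 15)]; region rows[2,4) x cols[14,16) = 2x2
Op 7 cut(1, 0): punch at orig (3,14); cuts so far [(2, 15), (3, 14)]; region rows[2,4) x cols[14,16) = 2x2
Unfold 1 (reflect across h@2): 4 holes -> [(0, 14), (1, 15), (2, 15), (3, 14)]
Unfold 2 (reflect across v@14): 8 holes -> [(0, 13), (0, 14), (1, 12), (1, 15), (2, 12), (2, 15), (3, 13), (3, 14)]
Unfold 3 (reflect across v@12): 16 holes -> [(0, 9), (0, 10), (0, 13), (0, 14), (1, 8), (1, 11), (1, 12), (1, 15), (2, 8), (2, 11), (2, 12), (2, 15), (3, 9), (3, 10), (3, 13), (3, 14)]
Unfold 4 (reflect across v@8): 32 holes -> [(0, 1), (0, 2), (0, 5), (0, 6), (0, 9), (0, 10), (0, 13), (0, 14), (1, 0), (1, 3), (1, 4), (1, 7), (1, 8), (1, 11), (1, 12), (1, 15), (2, 0), (2, 3), (2, 4), (2, 7), (2, 8), (2, 11), (2, 12), (2, 15), (3, 1), (3, 2), (3, 5), (3, 6), (3, 9), (3, 10), (3, 13), (3, 14)]
Unfold 5 (reflect across v@16): 64 holes -> [(0, 1), (0, 2), (0, 5), (0, 6), (0, 9), (0, 10), (0, 13), (0, 14), (0, 17), (0, 18), (0, 21), (0, 22), (0, 25), (0, 26), (0, 29), (0, 30), (1, 0), (1, 3), (1, 4), (1, 7), (1, 8), (1, 11), (1, 12), (1, 15), (1, 16), (1, 19), (1, 20), (1, 23), (1, 24), (1, 27), (1, 28), (1, 31), (2, 0), (2, 3), (2, 4), (2, 7), (2, 8), (2, 11), (2, 12), (2, 15), (2, 16), (2, 19), (2, 20), (2, 23), (2, 24), (2, 27), (2, 28), (2, 31), (3, 1), (3, 2), (3, 5), (3, 6), (3, 9), (3, 10), (3, 13), (3, 14), (3, 17), (3, 18), (3, 21), (3, 22), (3, 25), (3, 26), (3, 29), (3, 30)]
Holes: [(0, 1), (0, 2), (0, 5), (0, 6), (0, 9), (0, 10), (0, 13), (0, 14), (0, 17), (0, 18), (0, 21), (0, 22), (0, 25), (0, 26), (0, 29), (0, 30), (1, 0), (1, 3), (1, 4), (1, 7), (1, 8), (1, 11), (1, 12), (1, 15), (1, 16), (1, 19), (1, 20), (1, 23), (1, 24), (1, 27), (1, 28), (1, 31), (2, 0), (2, 3), (2, 4), (2, 7), (2, 8), (2, 11), (2, 12), (2, 15), (2, 16), (2, 19), (2, 20), (2, 23), (2, 24), (2, 27), (2, 28), (2, 31), (3, 1), (3, 2), (3, 5), (3, 6), (3, 9), (3, 10), (3, 13), (3, 14), (3, 17), (3, 18), (3, 21), (3, 22), (3, 25), (3, 26), (3, 29), (3, 30)]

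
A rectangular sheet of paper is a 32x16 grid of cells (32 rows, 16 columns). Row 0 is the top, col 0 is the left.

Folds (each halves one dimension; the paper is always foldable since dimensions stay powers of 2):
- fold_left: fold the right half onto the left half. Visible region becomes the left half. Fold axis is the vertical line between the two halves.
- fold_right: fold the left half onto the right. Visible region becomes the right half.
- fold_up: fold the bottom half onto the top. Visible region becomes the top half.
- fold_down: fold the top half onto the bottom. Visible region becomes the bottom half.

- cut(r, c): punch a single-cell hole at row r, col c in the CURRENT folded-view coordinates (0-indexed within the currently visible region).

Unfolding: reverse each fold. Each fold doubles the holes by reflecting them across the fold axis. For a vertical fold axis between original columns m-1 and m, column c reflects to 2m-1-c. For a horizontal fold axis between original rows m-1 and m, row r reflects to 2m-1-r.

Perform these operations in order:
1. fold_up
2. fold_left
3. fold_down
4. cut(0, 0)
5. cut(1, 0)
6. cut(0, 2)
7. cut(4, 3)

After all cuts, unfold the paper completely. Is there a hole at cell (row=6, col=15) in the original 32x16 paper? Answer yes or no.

Answer: yes

Derivation:
Op 1 fold_up: fold axis h@16; visible region now rows[0,16) x cols[0,16) = 16x16
Op 2 fold_left: fold axis v@8; visible region now rows[0,16) x cols[0,8) = 16x8
Op 3 fold_down: fold axis h@8; visible region now rows[8,16) x cols[0,8) = 8x8
Op 4 cut(0, 0): punch at orig (8,0); cuts so far [(8, 0)]; region rows[8,16) x cols[0,8) = 8x8
Op 5 cut(1, 0): punch at orig (9,0); cuts so far [(8, 0), (9, 0)]; region rows[8,16) x cols[0,8) = 8x8
Op 6 cut(0, 2): punch at orig (8,2); cuts so far [(8, 0), (8, 2), (9, 0)]; region rows[8,16) x cols[0,8) = 8x8
Op 7 cut(4, 3): punch at orig (12,3); cuts so far [(8, 0), (8, 2), (9, 0), (12, 3)]; region rows[8,16) x cols[0,8) = 8x8
Unfold 1 (reflect across h@8): 8 holes -> [(3, 3), (6, 0), (7, 0), (7, 2), (8, 0), (8, 2), (9, 0), (12, 3)]
Unfold 2 (reflect across v@8): 16 holes -> [(3, 3), (3, 12), (6, 0), (6, 15), (7, 0), (7, 2), (7, 13), (7, 15), (8, 0), (8, 2), (8, 13), (8, 15), (9, 0), (9, 15), (12, 3), (12, 12)]
Unfold 3 (reflect across h@16): 32 holes -> [(3, 3), (3, 12), (6, 0), (6, 15), (7, 0), (7, 2), (7, 13), (7, 15), (8, 0), (8, 2), (8, 13), (8, 15), (9, 0), (9, 15), (12, 3), (12, 12), (19, 3), (19, 12), (22, 0), (22, 15), (23, 0), (23, 2), (23, 13), (23, 15), (24, 0), (24, 2), (24, 13), (24, 15), (25, 0), (25, 15), (28, 3), (28, 12)]
Holes: [(3, 3), (3, 12), (6, 0), (6, 15), (7, 0), (7, 2), (7, 13), (7, 15), (8, 0), (8, 2), (8, 13), (8, 15), (9, 0), (9, 15), (12, 3), (12, 12), (19, 3), (19, 12), (22, 0), (22, 15), (23, 0), (23, 2), (23, 13), (23, 15), (24, 0), (24, 2), (24, 13), (24, 15), (25, 0), (25, 15), (28, 3), (28, 12)]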